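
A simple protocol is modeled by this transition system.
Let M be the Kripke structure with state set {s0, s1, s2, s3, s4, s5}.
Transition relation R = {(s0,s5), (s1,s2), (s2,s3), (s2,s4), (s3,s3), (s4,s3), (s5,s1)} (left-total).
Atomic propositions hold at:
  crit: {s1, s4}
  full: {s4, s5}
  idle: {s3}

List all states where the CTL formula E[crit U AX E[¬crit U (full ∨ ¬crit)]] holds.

{s0, s1, s2, s3, s4}

Sat(¬crit) = {s0, s2, s3, s5}
Sat(full ∨ ¬crit) = {s0, s2, s3, s4, s5}
E[¬crit U (full ∨ ¬crit)]: least fixpoint, start Z0 = Sat((full ∨ ¬crit)) = {s0, s2, s3, s4, s5}, add states in Sat(¬crit) with some successor in Z. Already a fixed point.
Sat(E[¬crit U (full ∨ ¬crit)]) = {s0, s2, s3, s4, s5}
Sat(AX E[¬crit U (full ∨ ¬crit)]) = {s : every successor in {s0, s2, s3, s4, s5}} = {s0, s1, s2, s3, s4}
E[crit U AX E[¬crit U (full ∨ ¬crit)]]: least fixpoint, start Z0 = Sat(AX E[¬crit U (full ∨ ¬crit)]) = {s0, s1, s2, s3, s4}, add states in Sat(crit) with some successor in Z. Already a fixed point.
Sat(E[crit U AX E[¬crit U (full ∨ ¬crit)]]) = {s0, s1, s2, s3, s4}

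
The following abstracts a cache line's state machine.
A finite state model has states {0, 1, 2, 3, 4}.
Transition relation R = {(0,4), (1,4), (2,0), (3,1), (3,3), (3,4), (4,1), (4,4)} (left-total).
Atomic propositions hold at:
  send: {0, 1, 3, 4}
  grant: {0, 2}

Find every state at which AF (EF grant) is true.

{0, 2}

EF grant: least fixpoint, start Z0 = {0, 2}, add states with some successor in Z. Already a fixed point.
Sat(EF grant) = {0, 2}
AF (EF grant): least fixpoint, start Z0 = {0, 2}, add states with every successor in Z. Already a fixed point.
Sat(AF (EF grant)) = {0, 2}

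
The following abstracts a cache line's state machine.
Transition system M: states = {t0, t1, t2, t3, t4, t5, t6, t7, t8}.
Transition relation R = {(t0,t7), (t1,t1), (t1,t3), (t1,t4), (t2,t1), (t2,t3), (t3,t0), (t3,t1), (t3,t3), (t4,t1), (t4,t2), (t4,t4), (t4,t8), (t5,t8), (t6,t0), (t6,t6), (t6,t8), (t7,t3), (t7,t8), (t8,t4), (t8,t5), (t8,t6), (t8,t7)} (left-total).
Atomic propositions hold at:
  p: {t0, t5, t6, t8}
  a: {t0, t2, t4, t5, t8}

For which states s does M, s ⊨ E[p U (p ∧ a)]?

{t0, t5, t6, t8}

Sat(p ∧ a) = {t0, t5, t8}
E[p U (p ∧ a)]: least fixpoint, start Z0 = Sat((p ∧ a)) = {t0, t5, t8}, add states in Sat(p) with some successor in Z. Z1 = {t0, t5, t6, t8}; fixed.
Sat(E[p U (p ∧ a)]) = {t0, t5, t6, t8}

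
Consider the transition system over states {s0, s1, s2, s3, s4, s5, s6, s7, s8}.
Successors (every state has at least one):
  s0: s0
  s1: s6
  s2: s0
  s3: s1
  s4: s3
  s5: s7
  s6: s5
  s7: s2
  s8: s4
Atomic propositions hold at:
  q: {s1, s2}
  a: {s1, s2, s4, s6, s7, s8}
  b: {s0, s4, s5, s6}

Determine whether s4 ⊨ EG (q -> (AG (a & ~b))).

Sat(~b) = {s1, s2, s3, s7, s8}
Sat(a & ~b) = {s1, s2, s7, s8}
AG (a & ~b): greatest fixpoint, start Z0 = {s1, s2, s7, s8}, keep only states in Sat with every successor in Z. Z1 = {s7}; Z2 = ∅; fixed.
Sat(AG (a & ~b)) = ∅
Sat(q -> (AG (a & ~b))) = {s0, s3, s4, s5, s6, s7, s8}
EG (q -> (AG (a & ~b))): greatest fixpoint, start Z0 = {s0, s3, s4, s5, s6, s7, s8}, keep only states in Sat with some successor in Z. Z1 = {s0, s4, s5, s6, s8}; Z2 = {s0, s6, s8}; Z3 = {s0}; fixed.
Sat(EG (q -> (AG (a & ~b)))) = {s0}
s4 ∉ Sat(EG (q -> (AG (a & ~b)))) = {s0}, so the formula does not hold at s4.

No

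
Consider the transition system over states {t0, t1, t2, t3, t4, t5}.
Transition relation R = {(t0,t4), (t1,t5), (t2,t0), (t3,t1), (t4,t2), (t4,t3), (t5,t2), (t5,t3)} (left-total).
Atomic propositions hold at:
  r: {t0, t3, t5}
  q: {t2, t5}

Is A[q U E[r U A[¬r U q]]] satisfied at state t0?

Sat(¬r) = {t1, t2, t4}
A[¬r U q]: least fixpoint, start Z0 = Sat(q) = {t2, t5}, add states in Sat(¬r) with every successor in Z. Z1 = {t1, t2, t5}; fixed.
Sat(A[¬r U q]) = {t1, t2, t5}
E[r U A[¬r U q]]: least fixpoint, start Z0 = Sat(A[¬r U q]) = {t1, t2, t5}, add states in Sat(r) with some successor in Z. Z1 = {t1, t2, t3, t5}; fixed.
Sat(E[r U A[¬r U q]]) = {t1, t2, t3, t5}
A[q U E[r U A[¬r U q]]]: least fixpoint, start Z0 = Sat(E[r U A[¬r U q]]) = {t1, t2, t3, t5}, add states in Sat(q) with every successor in Z. Already a fixed point.
Sat(A[q U E[r U A[¬r U q]]]) = {t1, t2, t3, t5}
t0 ∉ Sat(A[q U E[r U A[¬r U q]]]) = {t1, t2, t3, t5}, so the formula does not hold at t0.

No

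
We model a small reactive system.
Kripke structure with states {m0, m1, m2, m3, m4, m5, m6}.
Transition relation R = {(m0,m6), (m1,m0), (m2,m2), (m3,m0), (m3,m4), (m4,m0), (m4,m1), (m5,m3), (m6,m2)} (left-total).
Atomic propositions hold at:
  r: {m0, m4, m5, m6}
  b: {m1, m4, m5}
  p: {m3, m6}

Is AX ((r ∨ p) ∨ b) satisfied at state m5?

Sat(r ∨ p) = {m0, m3, m4, m5, m6}
Sat((r ∨ p) ∨ b) = {m0, m1, m3, m4, m5, m6}
Sat(AX ((r ∨ p) ∨ b)) = {s : every successor in {m0, m1, m3, m4, m5, m6}} = {m0, m1, m3, m4, m5}
m5 ∈ Sat(AX ((r ∨ p) ∨ b)) = {m0, m1, m3, m4, m5}, so the formula holds at m5.

Yes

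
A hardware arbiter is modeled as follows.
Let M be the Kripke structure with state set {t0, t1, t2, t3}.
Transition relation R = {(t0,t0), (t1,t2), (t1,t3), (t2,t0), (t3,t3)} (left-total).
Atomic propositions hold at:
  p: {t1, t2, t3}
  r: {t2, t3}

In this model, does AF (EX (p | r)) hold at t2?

No

Sat(p | r) = {t1, t2, t3}
Sat(EX (p | r)) = {s : some successor in {t1, t2, t3}} = {t1, t3}
AF (EX (p | r)): least fixpoint, start Z0 = {t1, t3}, add states with every successor in Z. Already a fixed point.
Sat(AF (EX (p | r))) = {t1, t3}
t2 ∉ Sat(AF (EX (p | r))) = {t1, t3}, so the formula does not hold at t2.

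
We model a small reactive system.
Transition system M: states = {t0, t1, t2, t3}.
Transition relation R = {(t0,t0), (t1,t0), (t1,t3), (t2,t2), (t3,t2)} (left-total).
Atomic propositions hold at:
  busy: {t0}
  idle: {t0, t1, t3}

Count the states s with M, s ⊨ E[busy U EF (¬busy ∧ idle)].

Sat(¬busy) = {t1, t2, t3}
Sat(¬busy ∧ idle) = {t1, t3}
EF (¬busy ∧ idle): least fixpoint, start Z0 = {t1, t3}, add states with some successor in Z. Already a fixed point.
Sat(EF (¬busy ∧ idle)) = {t1, t3}
E[busy U EF (¬busy ∧ idle)]: least fixpoint, start Z0 = Sat(EF (¬busy ∧ idle)) = {t1, t3}, add states in Sat(busy) with some successor in Z. Already a fixed point.
Sat(E[busy U EF (¬busy ∧ idle)]) = {t1, t3}
|Sat(E[busy U EF (¬busy ∧ idle)])| = |{t1, t3}| = 2.

2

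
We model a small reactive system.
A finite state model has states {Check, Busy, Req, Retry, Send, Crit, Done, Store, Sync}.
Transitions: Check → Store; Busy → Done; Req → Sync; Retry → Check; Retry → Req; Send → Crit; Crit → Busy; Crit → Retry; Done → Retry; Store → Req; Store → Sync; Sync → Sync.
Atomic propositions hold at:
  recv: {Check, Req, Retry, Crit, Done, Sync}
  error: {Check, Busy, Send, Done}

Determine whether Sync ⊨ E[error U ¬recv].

Sat(¬recv) = {Busy, Send, Store}
E[error U ¬recv]: least fixpoint, start Z0 = Sat(¬recv) = {Busy, Send, Store}, add states in Sat(error) with some successor in Z. Z1 = {Check, Busy, Send, Store}; fixed.
Sat(E[error U ¬recv]) = {Check, Busy, Send, Store}
Sync ∉ Sat(E[error U ¬recv]) = {Check, Busy, Send, Store}, so the formula does not hold at Sync.

No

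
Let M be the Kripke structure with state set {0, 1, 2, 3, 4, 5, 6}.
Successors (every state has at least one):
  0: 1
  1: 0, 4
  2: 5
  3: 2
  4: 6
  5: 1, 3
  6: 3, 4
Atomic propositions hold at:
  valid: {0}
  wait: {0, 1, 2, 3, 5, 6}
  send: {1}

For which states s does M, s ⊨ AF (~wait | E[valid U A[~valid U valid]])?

{0, 1, 4}

Sat(~wait) = {4}
Sat(~valid) = {1, 2, 3, 4, 5, 6}
A[~valid U valid]: least fixpoint, start Z0 = Sat(valid) = {0}, add states in Sat(~valid) with every successor in Z. Already a fixed point.
Sat(A[~valid U valid]) = {0}
E[valid U A[~valid U valid]]: least fixpoint, start Z0 = Sat(A[~valid U valid]) = {0}, add states in Sat(valid) with some successor in Z. Already a fixed point.
Sat(E[valid U A[~valid U valid]]) = {0}
Sat(~wait | E[valid U A[~valid U valid]]) = {0, 4}
AF (~wait | E[valid U A[~valid U valid]]): least fixpoint, start Z0 = {0, 4}, add states with every successor in Z. Z1 = {0, 1, 4}; fixed.
Sat(AF (~wait | E[valid U A[~valid U valid]])) = {0, 1, 4}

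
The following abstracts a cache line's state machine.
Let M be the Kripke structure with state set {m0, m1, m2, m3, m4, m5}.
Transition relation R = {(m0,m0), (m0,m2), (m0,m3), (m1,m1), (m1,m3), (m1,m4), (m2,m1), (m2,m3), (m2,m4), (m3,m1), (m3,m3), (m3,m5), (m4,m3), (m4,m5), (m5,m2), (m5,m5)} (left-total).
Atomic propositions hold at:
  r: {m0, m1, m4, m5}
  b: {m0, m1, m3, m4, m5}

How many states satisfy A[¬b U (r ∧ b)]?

4

Sat(¬b) = {m2}
Sat(r ∧ b) = {m0, m1, m4, m5}
A[¬b U (r ∧ b)]: least fixpoint, start Z0 = Sat((r ∧ b)) = {m0, m1, m4, m5}, add states in Sat(¬b) with every successor in Z. Already a fixed point.
Sat(A[¬b U (r ∧ b)]) = {m0, m1, m4, m5}
|Sat(A[¬b U (r ∧ b)])| = |{m0, m1, m4, m5}| = 4.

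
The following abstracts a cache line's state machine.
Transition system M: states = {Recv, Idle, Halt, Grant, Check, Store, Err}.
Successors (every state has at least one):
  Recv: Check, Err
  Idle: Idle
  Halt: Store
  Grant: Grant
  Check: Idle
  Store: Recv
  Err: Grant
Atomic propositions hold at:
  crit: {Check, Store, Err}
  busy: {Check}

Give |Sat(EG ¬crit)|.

2

Sat(¬crit) = {Recv, Idle, Halt, Grant}
EG ¬crit: greatest fixpoint, start Z0 = {Recv, Idle, Halt, Grant}, keep only states in Sat with some successor in Z. Z1 = {Idle, Grant}; fixed.
Sat(EG ¬crit) = {Idle, Grant}
|Sat(EG ¬crit)| = |{Idle, Grant}| = 2.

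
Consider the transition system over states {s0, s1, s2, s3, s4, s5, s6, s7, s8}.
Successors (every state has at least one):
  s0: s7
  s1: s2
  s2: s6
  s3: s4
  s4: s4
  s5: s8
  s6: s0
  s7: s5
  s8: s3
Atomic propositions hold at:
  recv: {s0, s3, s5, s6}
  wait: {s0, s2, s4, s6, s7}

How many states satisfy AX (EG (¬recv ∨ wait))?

Sat(¬recv) = {s1, s2, s4, s7, s8}
Sat(¬recv ∨ wait) = {s0, s1, s2, s4, s6, s7, s8}
EG (¬recv ∨ wait): greatest fixpoint, start Z0 = {s0, s1, s2, s4, s6, s7, s8}, keep only states in Sat with some successor in Z. Z1 = {s0, s1, s2, s4, s6}; Z2 = {s1, s2, s4, s6}; Z3 = {s1, s2, s4}; Z4 = {s1, s4}; Z5 = {s4}; fixed.
Sat(EG (¬recv ∨ wait)) = {s4}
Sat(AX (EG (¬recv ∨ wait))) = {s : every successor in {s4}} = {s3, s4}
|Sat(AX (EG (¬recv ∨ wait)))| = |{s3, s4}| = 2.

2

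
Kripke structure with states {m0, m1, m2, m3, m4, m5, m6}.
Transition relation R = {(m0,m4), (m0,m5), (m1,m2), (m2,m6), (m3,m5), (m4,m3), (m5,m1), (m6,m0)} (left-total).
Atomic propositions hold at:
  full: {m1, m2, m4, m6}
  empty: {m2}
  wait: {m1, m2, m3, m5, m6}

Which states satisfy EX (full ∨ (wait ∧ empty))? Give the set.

Sat(wait ∧ empty) = {m2}
Sat(full ∨ (wait ∧ empty)) = {m1, m2, m4, m6}
Sat(EX (full ∨ (wait ∧ empty))) = {s : some successor in {m1, m2, m4, m6}} = {m0, m1, m2, m5}

{m0, m1, m2, m5}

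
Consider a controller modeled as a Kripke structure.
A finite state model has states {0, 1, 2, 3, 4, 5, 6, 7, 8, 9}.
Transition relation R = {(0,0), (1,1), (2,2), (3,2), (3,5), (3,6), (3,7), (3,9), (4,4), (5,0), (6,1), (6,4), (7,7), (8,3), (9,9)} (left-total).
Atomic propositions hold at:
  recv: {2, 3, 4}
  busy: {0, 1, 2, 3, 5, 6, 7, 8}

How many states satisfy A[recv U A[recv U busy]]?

8

A[recv U busy]: least fixpoint, start Z0 = Sat(busy) = {0, 1, 2, 3, 5, 6, 7, 8}, add states in Sat(recv) with every successor in Z. Already a fixed point.
Sat(A[recv U busy]) = {0, 1, 2, 3, 5, 6, 7, 8}
A[recv U A[recv U busy]]: least fixpoint, start Z0 = Sat(A[recv U busy]) = {0, 1, 2, 3, 5, 6, 7, 8}, add states in Sat(recv) with every successor in Z. Already a fixed point.
Sat(A[recv U A[recv U busy]]) = {0, 1, 2, 3, 5, 6, 7, 8}
|Sat(A[recv U A[recv U busy]])| = |{0, 1, 2, 3, 5, 6, 7, 8}| = 8.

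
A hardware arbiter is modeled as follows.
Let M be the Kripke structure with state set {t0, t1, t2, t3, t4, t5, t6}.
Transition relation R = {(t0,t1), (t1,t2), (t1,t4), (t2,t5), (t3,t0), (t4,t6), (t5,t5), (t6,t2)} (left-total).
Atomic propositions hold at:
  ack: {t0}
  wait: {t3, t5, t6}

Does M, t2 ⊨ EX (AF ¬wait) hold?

Sat(¬wait) = {t0, t1, t2, t4}
AF ¬wait: least fixpoint, start Z0 = {t0, t1, t2, t4}, add states with every successor in Z. Z1 = {t0, t1, t2, t3, t4, t6}; fixed.
Sat(AF ¬wait) = {t0, t1, t2, t3, t4, t6}
Sat(EX (AF ¬wait)) = {s : some successor in {t0, t1, t2, t3, t4, t6}} = {t0, t1, t3, t4, t6}
t2 ∉ Sat(EX (AF ¬wait)) = {t0, t1, t3, t4, t6}, so the formula does not hold at t2.

No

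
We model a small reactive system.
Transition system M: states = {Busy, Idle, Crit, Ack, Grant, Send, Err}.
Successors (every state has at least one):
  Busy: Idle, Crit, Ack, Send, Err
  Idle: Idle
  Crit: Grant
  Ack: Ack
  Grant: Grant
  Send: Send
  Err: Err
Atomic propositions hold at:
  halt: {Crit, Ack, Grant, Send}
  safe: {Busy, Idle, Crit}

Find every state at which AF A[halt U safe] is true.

{Busy, Idle, Crit}

A[halt U safe]: least fixpoint, start Z0 = Sat(safe) = {Busy, Idle, Crit}, add states in Sat(halt) with every successor in Z. Already a fixed point.
Sat(A[halt U safe]) = {Busy, Idle, Crit}
AF A[halt U safe]: least fixpoint, start Z0 = {Busy, Idle, Crit}, add states with every successor in Z. Already a fixed point.
Sat(AF A[halt U safe]) = {Busy, Idle, Crit}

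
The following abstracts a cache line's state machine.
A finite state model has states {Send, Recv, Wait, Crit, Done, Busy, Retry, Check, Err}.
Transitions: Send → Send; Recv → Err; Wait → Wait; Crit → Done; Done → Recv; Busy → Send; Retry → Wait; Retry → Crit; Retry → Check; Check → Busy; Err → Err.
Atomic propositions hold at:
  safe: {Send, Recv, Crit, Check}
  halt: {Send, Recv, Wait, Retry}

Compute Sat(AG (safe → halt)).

Sat(safe → halt) = {Send, Recv, Wait, Done, Busy, Retry, Err}
AG (safe → halt): greatest fixpoint, start Z0 = {Send, Recv, Wait, Done, Busy, Retry, Err}, keep only states in Sat with every successor in Z. Z1 = {Send, Recv, Wait, Done, Busy, Err}; fixed.
Sat(AG (safe → halt)) = {Send, Recv, Wait, Done, Busy, Err}

{Send, Recv, Wait, Done, Busy, Err}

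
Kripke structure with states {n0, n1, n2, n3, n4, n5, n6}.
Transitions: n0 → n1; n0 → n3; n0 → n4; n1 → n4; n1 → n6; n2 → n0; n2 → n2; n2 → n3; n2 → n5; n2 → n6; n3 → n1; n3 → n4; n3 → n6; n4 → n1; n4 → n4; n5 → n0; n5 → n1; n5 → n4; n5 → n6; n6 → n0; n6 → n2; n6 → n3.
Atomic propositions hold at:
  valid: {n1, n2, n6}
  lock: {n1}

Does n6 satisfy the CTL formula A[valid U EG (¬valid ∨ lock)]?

Sat(¬valid) = {n0, n3, n4, n5}
Sat(¬valid ∨ lock) = {n0, n1, n3, n4, n5}
EG (¬valid ∨ lock): greatest fixpoint, start Z0 = {n0, n1, n3, n4, n5}, keep only states in Sat with some successor in Z. Already a fixed point.
Sat(EG (¬valid ∨ lock)) = {n0, n1, n3, n4, n5}
A[valid U EG (¬valid ∨ lock)]: least fixpoint, start Z0 = Sat(EG (¬valid ∨ lock)) = {n0, n1, n3, n4, n5}, add states in Sat(valid) with every successor in Z. Already a fixed point.
Sat(A[valid U EG (¬valid ∨ lock)]) = {n0, n1, n3, n4, n5}
n6 ∉ Sat(A[valid U EG (¬valid ∨ lock)]) = {n0, n1, n3, n4, n5}, so the formula does not hold at n6.

No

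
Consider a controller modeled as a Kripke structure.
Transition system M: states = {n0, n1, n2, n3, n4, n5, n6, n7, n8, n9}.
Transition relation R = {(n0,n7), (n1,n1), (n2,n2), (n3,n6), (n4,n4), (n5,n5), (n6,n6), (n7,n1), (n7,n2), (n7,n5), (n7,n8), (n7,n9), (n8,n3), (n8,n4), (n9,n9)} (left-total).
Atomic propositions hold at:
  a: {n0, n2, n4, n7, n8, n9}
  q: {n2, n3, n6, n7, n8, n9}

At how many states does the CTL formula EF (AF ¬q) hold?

6

Sat(¬q) = {n0, n1, n4, n5}
AF ¬q: least fixpoint, start Z0 = {n0, n1, n4, n5}, add states with every successor in Z. Already a fixed point.
Sat(AF ¬q) = {n0, n1, n4, n5}
EF (AF ¬q): least fixpoint, start Z0 = {n0, n1, n4, n5}, add states with some successor in Z. Z1 = {n0, n1, n4, n5, n7, n8}; fixed.
Sat(EF (AF ¬q)) = {n0, n1, n4, n5, n7, n8}
|Sat(EF (AF ¬q))| = |{n0, n1, n4, n5, n7, n8}| = 6.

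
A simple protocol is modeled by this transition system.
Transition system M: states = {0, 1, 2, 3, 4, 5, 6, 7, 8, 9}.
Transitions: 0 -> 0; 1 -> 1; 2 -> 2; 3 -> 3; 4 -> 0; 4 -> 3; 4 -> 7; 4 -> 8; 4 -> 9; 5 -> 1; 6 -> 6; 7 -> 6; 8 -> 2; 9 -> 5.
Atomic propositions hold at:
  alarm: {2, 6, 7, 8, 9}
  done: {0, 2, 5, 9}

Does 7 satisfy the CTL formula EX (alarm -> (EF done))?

EF done: least fixpoint, start Z0 = {0, 2, 5, 9}, add states with some successor in Z. Z1 = {0, 2, 4, 5, 8, 9}; fixed.
Sat(EF done) = {0, 2, 4, 5, 8, 9}
Sat(alarm -> (EF done)) = {0, 1, 2, 3, 4, 5, 8, 9}
Sat(EX (alarm -> (EF done))) = {s : some successor in {0, 1, 2, 3, 4, 5, 8, 9}} = {0, 1, 2, 3, 4, 5, 8, 9}
7 ∉ Sat(EX (alarm -> (EF done))) = {0, 1, 2, 3, 4, 5, 8, 9}, so the formula does not hold at 7.

No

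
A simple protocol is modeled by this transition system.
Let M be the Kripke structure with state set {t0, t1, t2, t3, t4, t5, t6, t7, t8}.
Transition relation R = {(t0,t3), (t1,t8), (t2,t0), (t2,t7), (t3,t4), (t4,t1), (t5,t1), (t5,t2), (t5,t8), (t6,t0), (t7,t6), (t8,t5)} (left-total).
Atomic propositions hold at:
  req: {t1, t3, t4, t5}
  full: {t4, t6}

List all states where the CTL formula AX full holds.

Sat(AX full) = {s : every successor in {t4, t6}} = {t3, t7}

{t3, t7}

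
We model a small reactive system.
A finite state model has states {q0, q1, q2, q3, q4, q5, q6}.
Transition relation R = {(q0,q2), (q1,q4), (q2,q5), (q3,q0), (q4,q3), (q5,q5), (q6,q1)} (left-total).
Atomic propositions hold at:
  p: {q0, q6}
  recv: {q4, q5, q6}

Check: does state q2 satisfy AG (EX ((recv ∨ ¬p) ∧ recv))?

Sat(¬p) = {q1, q2, q3, q4, q5}
Sat(recv ∨ ¬p) = {q1, q2, q3, q4, q5, q6}
Sat((recv ∨ ¬p) ∧ recv) = {q4, q5, q6}
Sat(EX ((recv ∨ ¬p) ∧ recv)) = {s : some successor in {q4, q5, q6}} = {q1, q2, q5}
AG (EX ((recv ∨ ¬p) ∧ recv)): greatest fixpoint, start Z0 = {q1, q2, q5}, keep only states in Sat with every successor in Z. Z1 = {q2, q5}; fixed.
Sat(AG (EX ((recv ∨ ¬p) ∧ recv))) = {q2, q5}
q2 ∈ Sat(AG (EX ((recv ∨ ¬p) ∧ recv))) = {q2, q5}, so the formula holds at q2.

Yes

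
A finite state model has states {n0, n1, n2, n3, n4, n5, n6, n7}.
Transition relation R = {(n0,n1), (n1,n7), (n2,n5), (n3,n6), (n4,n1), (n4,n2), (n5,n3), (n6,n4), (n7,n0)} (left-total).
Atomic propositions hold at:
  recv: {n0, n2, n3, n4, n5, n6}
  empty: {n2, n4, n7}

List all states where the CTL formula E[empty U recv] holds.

{n0, n2, n3, n4, n5, n6, n7}

E[empty U recv]: least fixpoint, start Z0 = Sat(recv) = {n0, n2, n3, n4, n5, n6}, add states in Sat(empty) with some successor in Z. Z1 = {n0, n2, n3, n4, n5, n6, n7}; fixed.
Sat(E[empty U recv]) = {n0, n2, n3, n4, n5, n6, n7}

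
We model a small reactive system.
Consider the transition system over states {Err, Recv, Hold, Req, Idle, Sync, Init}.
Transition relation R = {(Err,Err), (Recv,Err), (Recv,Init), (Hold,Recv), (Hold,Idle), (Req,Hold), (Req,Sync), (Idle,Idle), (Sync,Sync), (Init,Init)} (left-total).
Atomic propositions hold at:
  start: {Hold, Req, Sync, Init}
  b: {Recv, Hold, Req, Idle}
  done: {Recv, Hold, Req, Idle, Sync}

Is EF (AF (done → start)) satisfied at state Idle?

No

Sat(done → start) = {Err, Hold, Req, Sync, Init}
AF (done → start): least fixpoint, start Z0 = {Err, Hold, Req, Sync, Init}, add states with every successor in Z. Z1 = {Err, Recv, Hold, Req, Sync, Init}; fixed.
Sat(AF (done → start)) = {Err, Recv, Hold, Req, Sync, Init}
EF (AF (done → start)): least fixpoint, start Z0 = {Err, Recv, Hold, Req, Sync, Init}, add states with some successor in Z. Already a fixed point.
Sat(EF (AF (done → start))) = {Err, Recv, Hold, Req, Sync, Init}
Idle ∉ Sat(EF (AF (done → start))) = {Err, Recv, Hold, Req, Sync, Init}, so the formula does not hold at Idle.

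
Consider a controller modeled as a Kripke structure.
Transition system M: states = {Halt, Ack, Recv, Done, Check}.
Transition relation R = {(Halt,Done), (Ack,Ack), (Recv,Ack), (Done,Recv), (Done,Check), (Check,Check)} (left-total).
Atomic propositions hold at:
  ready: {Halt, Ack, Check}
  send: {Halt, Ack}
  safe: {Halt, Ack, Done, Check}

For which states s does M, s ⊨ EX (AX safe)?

{Ack, Recv, Done, Check}

Sat(AX safe) = {s : every successor in {Halt, Ack, Done, Check}} = {Halt, Ack, Recv, Check}
Sat(EX (AX safe)) = {s : some successor in {Halt, Ack, Recv, Check}} = {Ack, Recv, Done, Check}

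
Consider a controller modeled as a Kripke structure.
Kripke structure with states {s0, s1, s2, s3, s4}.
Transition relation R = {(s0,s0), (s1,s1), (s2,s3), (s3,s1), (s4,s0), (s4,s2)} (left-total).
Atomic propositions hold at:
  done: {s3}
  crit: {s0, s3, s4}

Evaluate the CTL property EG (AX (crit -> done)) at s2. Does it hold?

Yes

Sat(crit -> done) = {s1, s2, s3}
Sat(AX (crit -> done)) = {s : every successor in {s1, s2, s3}} = {s1, s2, s3}
EG (AX (crit -> done)): greatest fixpoint, start Z0 = {s1, s2, s3}, keep only states in Sat with some successor in Z. Already a fixed point.
Sat(EG (AX (crit -> done))) = {s1, s2, s3}
s2 ∈ Sat(EG (AX (crit -> done))) = {s1, s2, s3}, so the formula holds at s2.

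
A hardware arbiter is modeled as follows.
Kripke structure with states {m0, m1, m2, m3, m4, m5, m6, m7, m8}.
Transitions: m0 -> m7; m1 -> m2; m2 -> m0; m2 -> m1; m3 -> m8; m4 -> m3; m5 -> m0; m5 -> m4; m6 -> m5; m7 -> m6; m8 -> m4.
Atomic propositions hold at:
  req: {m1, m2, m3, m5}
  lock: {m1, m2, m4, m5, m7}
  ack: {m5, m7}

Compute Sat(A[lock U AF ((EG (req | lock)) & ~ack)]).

{m1, m2}

Sat(req | lock) = {m1, m2, m3, m4, m5, m7}
EG (req | lock): greatest fixpoint, start Z0 = {m1, m2, m3, m4, m5, m7}, keep only states in Sat with some successor in Z. Z1 = {m1, m2, m4, m5}; Z2 = {m1, m2, m5}; Z3 = {m1, m2}; fixed.
Sat(EG (req | lock)) = {m1, m2}
Sat(~ack) = {m0, m1, m2, m3, m4, m6, m8}
Sat((EG (req | lock)) & ~ack) = {m1, m2}
AF ((EG (req | lock)) & ~ack): least fixpoint, start Z0 = {m1, m2}, add states with every successor in Z. Already a fixed point.
Sat(AF ((EG (req | lock)) & ~ack)) = {m1, m2}
A[lock U AF ((EG (req | lock)) & ~ack)]: least fixpoint, start Z0 = Sat(AF ((EG (req | lock)) & ~ack)) = {m1, m2}, add states in Sat(lock) with every successor in Z. Already a fixed point.
Sat(A[lock U AF ((EG (req | lock)) & ~ack)]) = {m1, m2}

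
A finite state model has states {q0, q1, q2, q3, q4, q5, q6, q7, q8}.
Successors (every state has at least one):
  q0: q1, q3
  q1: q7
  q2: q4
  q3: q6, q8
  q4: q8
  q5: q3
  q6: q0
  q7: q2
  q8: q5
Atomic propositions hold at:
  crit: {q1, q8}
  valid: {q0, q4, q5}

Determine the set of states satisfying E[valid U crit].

E[valid U crit]: least fixpoint, start Z0 = Sat(crit) = {q1, q8}, add states in Sat(valid) with some successor in Z. Z1 = {q0, q1, q4, q8}; fixed.
Sat(E[valid U crit]) = {q0, q1, q4, q8}

{q0, q1, q4, q8}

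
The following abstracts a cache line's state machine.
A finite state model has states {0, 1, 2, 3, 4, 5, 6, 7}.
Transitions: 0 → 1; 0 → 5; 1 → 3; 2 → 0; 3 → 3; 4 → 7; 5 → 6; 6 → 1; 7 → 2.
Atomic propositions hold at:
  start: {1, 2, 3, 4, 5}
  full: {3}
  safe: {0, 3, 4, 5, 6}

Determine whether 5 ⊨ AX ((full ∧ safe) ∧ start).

No

Sat(full ∧ safe) = {3}
Sat((full ∧ safe) ∧ start) = {3}
Sat(AX ((full ∧ safe) ∧ start)) = {s : every successor in {3}} = {1, 3}
5 ∉ Sat(AX ((full ∧ safe) ∧ start)) = {1, 3}, so the formula does not hold at 5.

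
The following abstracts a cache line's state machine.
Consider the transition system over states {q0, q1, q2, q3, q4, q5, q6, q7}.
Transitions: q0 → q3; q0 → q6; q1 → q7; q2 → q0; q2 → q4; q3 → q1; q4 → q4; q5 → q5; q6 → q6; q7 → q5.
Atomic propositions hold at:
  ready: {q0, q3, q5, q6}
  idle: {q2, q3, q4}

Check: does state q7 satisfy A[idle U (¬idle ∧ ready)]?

Sat(¬idle) = {q0, q1, q5, q6, q7}
Sat(¬idle ∧ ready) = {q0, q5, q6}
A[idle U (¬idle ∧ ready)]: least fixpoint, start Z0 = Sat((¬idle ∧ ready)) = {q0, q5, q6}, add states in Sat(idle) with every successor in Z. Already a fixed point.
Sat(A[idle U (¬idle ∧ ready)]) = {q0, q5, q6}
q7 ∉ Sat(A[idle U (¬idle ∧ ready)]) = {q0, q5, q6}, so the formula does not hold at q7.

No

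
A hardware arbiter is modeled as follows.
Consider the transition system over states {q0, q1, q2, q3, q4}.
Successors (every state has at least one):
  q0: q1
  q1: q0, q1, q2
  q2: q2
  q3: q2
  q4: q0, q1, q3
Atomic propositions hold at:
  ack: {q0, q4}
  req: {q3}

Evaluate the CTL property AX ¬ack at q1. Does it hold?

Sat(¬ack) = {q1, q2, q3}
Sat(AX ¬ack) = {s : every successor in {q1, q2, q3}} = {q0, q2, q3}
q1 ∉ Sat(AX ¬ack) = {q0, q2, q3}, so the formula does not hold at q1.

No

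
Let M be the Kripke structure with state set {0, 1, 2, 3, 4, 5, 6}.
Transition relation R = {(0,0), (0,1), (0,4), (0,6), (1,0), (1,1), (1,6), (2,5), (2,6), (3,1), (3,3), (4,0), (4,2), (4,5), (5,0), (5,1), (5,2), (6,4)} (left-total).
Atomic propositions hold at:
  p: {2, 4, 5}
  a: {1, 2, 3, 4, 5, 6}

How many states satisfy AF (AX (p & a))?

1

Sat(p & a) = {2, 4, 5}
Sat(AX (p & a)) = {s : every successor in {2, 4, 5}} = {6}
AF (AX (p & a)): least fixpoint, start Z0 = {6}, add states with every successor in Z. Already a fixed point.
Sat(AF (AX (p & a))) = {6}
|Sat(AF (AX (p & a)))| = |{6}| = 1.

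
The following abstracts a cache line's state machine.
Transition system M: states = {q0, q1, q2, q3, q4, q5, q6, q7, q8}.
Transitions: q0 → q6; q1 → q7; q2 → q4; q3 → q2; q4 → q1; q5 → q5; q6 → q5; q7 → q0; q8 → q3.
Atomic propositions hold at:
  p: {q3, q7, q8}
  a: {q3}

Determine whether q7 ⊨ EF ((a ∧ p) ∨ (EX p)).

Sat(a ∧ p) = {q3}
Sat(EX p) = {s : some successor in {q3, q7, q8}} = {q1, q8}
Sat((a ∧ p) ∨ (EX p)) = {q1, q3, q8}
EF ((a ∧ p) ∨ (EX p)): least fixpoint, start Z0 = {q1, q3, q8}, add states with some successor in Z. Z1 = {q1, q3, q4, q8}; Z2 = {q1, q2, q3, q4, q8}; fixed.
Sat(EF ((a ∧ p) ∨ (EX p))) = {q1, q2, q3, q4, q8}
q7 ∉ Sat(EF ((a ∧ p) ∨ (EX p))) = {q1, q2, q3, q4, q8}, so the formula does not hold at q7.

No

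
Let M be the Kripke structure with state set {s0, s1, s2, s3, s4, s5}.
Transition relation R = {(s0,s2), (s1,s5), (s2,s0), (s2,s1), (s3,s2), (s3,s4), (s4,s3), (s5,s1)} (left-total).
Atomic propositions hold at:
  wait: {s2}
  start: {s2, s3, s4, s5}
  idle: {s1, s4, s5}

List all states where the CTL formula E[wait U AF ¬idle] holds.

Sat(¬idle) = {s0, s2, s3}
AF ¬idle: least fixpoint, start Z0 = {s0, s2, s3}, add states with every successor in Z. Z1 = {s0, s2, s3, s4}; fixed.
Sat(AF ¬idle) = {s0, s2, s3, s4}
E[wait U AF ¬idle]: least fixpoint, start Z0 = Sat(AF ¬idle) = {s0, s2, s3, s4}, add states in Sat(wait) with some successor in Z. Already a fixed point.
Sat(E[wait U AF ¬idle]) = {s0, s2, s3, s4}

{s0, s2, s3, s4}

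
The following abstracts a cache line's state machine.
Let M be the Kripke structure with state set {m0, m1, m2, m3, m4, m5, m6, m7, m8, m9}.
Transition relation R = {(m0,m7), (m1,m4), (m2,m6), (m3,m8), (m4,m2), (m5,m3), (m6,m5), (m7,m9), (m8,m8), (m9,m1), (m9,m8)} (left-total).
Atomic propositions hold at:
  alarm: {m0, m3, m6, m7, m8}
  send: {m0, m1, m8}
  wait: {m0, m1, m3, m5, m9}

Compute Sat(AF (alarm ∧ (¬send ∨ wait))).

Sat(¬send) = {m2, m3, m4, m5, m6, m7, m9}
Sat(¬send ∨ wait) = {m0, m1, m2, m3, m4, m5, m6, m7, m9}
Sat(alarm ∧ (¬send ∨ wait)) = {m0, m3, m6, m7}
AF (alarm ∧ (¬send ∨ wait)): least fixpoint, start Z0 = {m0, m3, m6, m7}, add states with every successor in Z. Z1 = {m0, m2, m3, m5, m6, m7}; Z2 = {m0, m2, m3, m4, m5, m6, m7}; Z3 = {m0, m1, m2, m3, m4, m5, m6, m7}; fixed.
Sat(AF (alarm ∧ (¬send ∨ wait))) = {m0, m1, m2, m3, m4, m5, m6, m7}

{m0, m1, m2, m3, m4, m5, m6, m7}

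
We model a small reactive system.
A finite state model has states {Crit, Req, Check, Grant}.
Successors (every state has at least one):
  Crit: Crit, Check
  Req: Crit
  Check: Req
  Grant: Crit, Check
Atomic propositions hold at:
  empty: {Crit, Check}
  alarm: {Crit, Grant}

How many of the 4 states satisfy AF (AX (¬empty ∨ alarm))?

2

Sat(¬empty) = {Req, Grant}
Sat(¬empty ∨ alarm) = {Crit, Req, Grant}
Sat(AX (¬empty ∨ alarm)) = {s : every successor in {Crit, Req, Grant}} = {Req, Check}
AF (AX (¬empty ∨ alarm)): least fixpoint, start Z0 = {Req, Check}, add states with every successor in Z. Already a fixed point.
Sat(AF (AX (¬empty ∨ alarm))) = {Req, Check}
|Sat(AF (AX (¬empty ∨ alarm)))| = |{Req, Check}| = 2.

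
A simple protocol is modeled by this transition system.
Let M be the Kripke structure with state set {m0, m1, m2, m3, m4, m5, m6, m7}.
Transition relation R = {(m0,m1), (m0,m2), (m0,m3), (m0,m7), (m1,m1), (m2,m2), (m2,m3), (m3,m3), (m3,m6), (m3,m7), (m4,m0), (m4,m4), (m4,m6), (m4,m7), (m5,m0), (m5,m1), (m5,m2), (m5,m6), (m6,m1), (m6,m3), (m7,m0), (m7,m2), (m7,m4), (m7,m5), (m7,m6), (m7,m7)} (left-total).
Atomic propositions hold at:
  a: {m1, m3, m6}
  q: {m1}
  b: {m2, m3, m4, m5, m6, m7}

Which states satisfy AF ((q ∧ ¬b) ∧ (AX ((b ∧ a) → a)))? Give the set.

Sat(¬b) = {m0, m1}
Sat(q ∧ ¬b) = {m1}
Sat(b ∧ a) = {m3, m6}
Sat((b ∧ a) → a) = {m0, m1, m2, m3, m4, m5, m6, m7}
Sat(AX ((b ∧ a) → a)) = {s : every successor in {m0, m1, m2, m3, m4, m5, m6, m7}} = {m0, m1, m2, m3, m4, m5, m6, m7}
Sat((q ∧ ¬b) ∧ (AX ((b ∧ a) → a))) = {m1}
AF ((q ∧ ¬b) ∧ (AX ((b ∧ a) → a))): least fixpoint, start Z0 = {m1}, add states with every successor in Z. Already a fixed point.
Sat(AF ((q ∧ ¬b) ∧ (AX ((b ∧ a) → a)))) = {m1}

{m1}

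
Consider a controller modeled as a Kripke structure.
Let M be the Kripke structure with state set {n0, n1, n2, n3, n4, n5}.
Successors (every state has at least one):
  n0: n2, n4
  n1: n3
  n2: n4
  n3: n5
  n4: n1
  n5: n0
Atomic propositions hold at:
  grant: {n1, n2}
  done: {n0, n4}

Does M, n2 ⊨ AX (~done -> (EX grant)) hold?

Sat(~done) = {n1, n2, n3, n5}
Sat(EX grant) = {s : some successor in {n1, n2}} = {n0, n4}
Sat(~done -> (EX grant)) = {n0, n4}
Sat(AX (~done -> (EX grant))) = {s : every successor in {n0, n4}} = {n2, n5}
n2 ∈ Sat(AX (~done -> (EX grant))) = {n2, n5}, so the formula holds at n2.

Yes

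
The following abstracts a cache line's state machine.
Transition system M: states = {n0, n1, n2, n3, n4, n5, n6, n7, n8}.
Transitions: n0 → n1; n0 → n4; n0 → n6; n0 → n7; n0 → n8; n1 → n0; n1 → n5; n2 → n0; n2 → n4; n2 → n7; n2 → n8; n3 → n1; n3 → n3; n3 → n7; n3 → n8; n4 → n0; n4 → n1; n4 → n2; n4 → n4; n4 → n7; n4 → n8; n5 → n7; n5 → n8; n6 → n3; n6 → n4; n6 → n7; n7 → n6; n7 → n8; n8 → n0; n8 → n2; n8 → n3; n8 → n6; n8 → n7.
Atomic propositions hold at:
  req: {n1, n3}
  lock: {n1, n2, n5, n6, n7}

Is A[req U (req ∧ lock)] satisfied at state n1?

Sat(req ∧ lock) = {n1}
A[req U (req ∧ lock)]: least fixpoint, start Z0 = Sat((req ∧ lock)) = {n1}, add states in Sat(req) with every successor in Z. Already a fixed point.
Sat(A[req U (req ∧ lock)]) = {n1}
n1 ∈ Sat(A[req U (req ∧ lock)]) = {n1}, so the formula holds at n1.

Yes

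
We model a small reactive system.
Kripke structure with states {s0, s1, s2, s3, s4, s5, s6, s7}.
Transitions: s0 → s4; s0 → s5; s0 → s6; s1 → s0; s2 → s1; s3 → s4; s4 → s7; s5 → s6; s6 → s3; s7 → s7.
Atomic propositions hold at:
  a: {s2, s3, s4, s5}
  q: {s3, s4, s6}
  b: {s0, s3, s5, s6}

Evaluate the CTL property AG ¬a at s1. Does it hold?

Sat(¬a) = {s0, s1, s6, s7}
AG ¬a: greatest fixpoint, start Z0 = {s0, s1, s6, s7}, keep only states in Sat with every successor in Z. Z1 = {s1, s7}; Z2 = {s7}; fixed.
Sat(AG ¬a) = {s7}
s1 ∉ Sat(AG ¬a) = {s7}, so the formula does not hold at s1.

No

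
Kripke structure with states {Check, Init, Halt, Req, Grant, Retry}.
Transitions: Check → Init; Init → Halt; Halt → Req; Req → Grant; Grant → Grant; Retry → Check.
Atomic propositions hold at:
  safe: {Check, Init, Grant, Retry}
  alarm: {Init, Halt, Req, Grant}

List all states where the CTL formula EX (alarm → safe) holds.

{Check, Req, Grant, Retry}

Sat(alarm → safe) = {Check, Init, Grant, Retry}
Sat(EX (alarm → safe)) = {s : some successor in {Check, Init, Grant, Retry}} = {Check, Req, Grant, Retry}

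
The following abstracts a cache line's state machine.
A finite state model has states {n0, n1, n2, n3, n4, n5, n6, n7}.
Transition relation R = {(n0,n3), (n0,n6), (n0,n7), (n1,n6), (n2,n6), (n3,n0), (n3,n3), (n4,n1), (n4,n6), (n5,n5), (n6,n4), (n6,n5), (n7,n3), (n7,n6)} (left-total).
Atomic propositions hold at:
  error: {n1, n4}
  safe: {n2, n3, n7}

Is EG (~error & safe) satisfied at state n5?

No

Sat(~error) = {n0, n2, n3, n5, n6, n7}
Sat(~error & safe) = {n2, n3, n7}
EG (~error & safe): greatest fixpoint, start Z0 = {n2, n3, n7}, keep only states in Sat with some successor in Z. Z1 = {n3, n7}; fixed.
Sat(EG (~error & safe)) = {n3, n7}
n5 ∉ Sat(EG (~error & safe)) = {n3, n7}, so the formula does not hold at n5.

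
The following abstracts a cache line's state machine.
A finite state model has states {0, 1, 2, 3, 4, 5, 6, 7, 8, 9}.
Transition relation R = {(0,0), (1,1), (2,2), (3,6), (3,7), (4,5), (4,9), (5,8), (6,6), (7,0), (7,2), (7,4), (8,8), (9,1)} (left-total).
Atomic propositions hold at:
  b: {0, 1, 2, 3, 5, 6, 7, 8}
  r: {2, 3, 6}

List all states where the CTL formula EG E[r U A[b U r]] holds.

{2, 3, 6}

A[b U r]: least fixpoint, start Z0 = Sat(r) = {2, 3, 6}, add states in Sat(b) with every successor in Z. Already a fixed point.
Sat(A[b U r]) = {2, 3, 6}
E[r U A[b U r]]: least fixpoint, start Z0 = Sat(A[b U r]) = {2, 3, 6}, add states in Sat(r) with some successor in Z. Already a fixed point.
Sat(E[r U A[b U r]]) = {2, 3, 6}
EG E[r U A[b U r]]: greatest fixpoint, start Z0 = {2, 3, 6}, keep only states in Sat with some successor in Z. Already a fixed point.
Sat(EG E[r U A[b U r]]) = {2, 3, 6}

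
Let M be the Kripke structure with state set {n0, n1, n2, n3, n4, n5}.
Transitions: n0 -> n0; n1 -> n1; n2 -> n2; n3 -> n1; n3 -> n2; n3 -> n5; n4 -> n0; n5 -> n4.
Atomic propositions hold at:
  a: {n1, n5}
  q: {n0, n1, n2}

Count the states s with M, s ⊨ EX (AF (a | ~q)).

Sat(~q) = {n3, n4, n5}
Sat(a | ~q) = {n1, n3, n4, n5}
AF (a | ~q): least fixpoint, start Z0 = {n1, n3, n4, n5}, add states with every successor in Z. Already a fixed point.
Sat(AF (a | ~q)) = {n1, n3, n4, n5}
Sat(EX (AF (a | ~q))) = {s : some successor in {n1, n3, n4, n5}} = {n1, n3, n5}
|Sat(EX (AF (a | ~q)))| = |{n1, n3, n5}| = 3.

3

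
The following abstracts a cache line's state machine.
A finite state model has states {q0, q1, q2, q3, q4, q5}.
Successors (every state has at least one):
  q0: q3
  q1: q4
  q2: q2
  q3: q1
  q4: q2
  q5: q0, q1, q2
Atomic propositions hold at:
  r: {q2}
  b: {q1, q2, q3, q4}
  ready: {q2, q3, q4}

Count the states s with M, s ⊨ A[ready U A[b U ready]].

A[b U ready]: least fixpoint, start Z0 = Sat(ready) = {q2, q3, q4}, add states in Sat(b) with every successor in Z. Z1 = {q1, q2, q3, q4}; fixed.
Sat(A[b U ready]) = {q1, q2, q3, q4}
A[ready U A[b U ready]]: least fixpoint, start Z0 = Sat(A[b U ready]) = {q1, q2, q3, q4}, add states in Sat(ready) with every successor in Z. Already a fixed point.
Sat(A[ready U A[b U ready]]) = {q1, q2, q3, q4}
|Sat(A[ready U A[b U ready]])| = |{q1, q2, q3, q4}| = 4.

4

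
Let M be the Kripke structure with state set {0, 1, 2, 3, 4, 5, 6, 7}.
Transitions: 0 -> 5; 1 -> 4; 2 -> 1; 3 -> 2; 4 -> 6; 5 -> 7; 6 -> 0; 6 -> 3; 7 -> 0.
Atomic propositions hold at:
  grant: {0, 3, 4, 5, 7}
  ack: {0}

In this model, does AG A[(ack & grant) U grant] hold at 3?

No

Sat(ack & grant) = {0}
A[(ack & grant) U grant]: least fixpoint, start Z0 = Sat(grant) = {0, 3, 4, 5, 7}, add states in Sat(ack & grant) with every successor in Z. Already a fixed point.
Sat(A[(ack & grant) U grant]) = {0, 3, 4, 5, 7}
AG A[(ack & grant) U grant]: greatest fixpoint, start Z0 = {0, 3, 4, 5, 7}, keep only states in Sat with every successor in Z. Z1 = {0, 5, 7}; fixed.
Sat(AG A[(ack & grant) U grant]) = {0, 5, 7}
3 ∉ Sat(AG A[(ack & grant) U grant]) = {0, 5, 7}, so the formula does not hold at 3.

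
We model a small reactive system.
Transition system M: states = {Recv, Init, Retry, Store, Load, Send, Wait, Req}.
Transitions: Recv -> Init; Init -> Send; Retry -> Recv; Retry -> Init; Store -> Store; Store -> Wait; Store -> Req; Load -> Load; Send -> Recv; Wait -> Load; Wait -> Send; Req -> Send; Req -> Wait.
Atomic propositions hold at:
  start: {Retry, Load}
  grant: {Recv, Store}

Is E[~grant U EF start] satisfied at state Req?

Yes

Sat(~grant) = {Init, Retry, Load, Send, Wait, Req}
EF start: least fixpoint, start Z0 = {Retry, Load}, add states with some successor in Z. Z1 = {Retry, Load, Wait}; Z2 = {Retry, Store, Load, Wait, Req}; fixed.
Sat(EF start) = {Retry, Store, Load, Wait, Req}
E[~grant U EF start]: least fixpoint, start Z0 = Sat(EF start) = {Retry, Store, Load, Wait, Req}, add states in Sat(~grant) with some successor in Z. Already a fixed point.
Sat(E[~grant U EF start]) = {Retry, Store, Load, Wait, Req}
Req ∈ Sat(E[~grant U EF start]) = {Retry, Store, Load, Wait, Req}, so the formula holds at Req.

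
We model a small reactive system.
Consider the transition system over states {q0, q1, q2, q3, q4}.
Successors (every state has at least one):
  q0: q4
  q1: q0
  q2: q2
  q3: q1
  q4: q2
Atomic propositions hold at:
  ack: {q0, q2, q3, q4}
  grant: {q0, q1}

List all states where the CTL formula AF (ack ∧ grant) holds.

{q0, q1, q3}

Sat(ack ∧ grant) = {q0}
AF (ack ∧ grant): least fixpoint, start Z0 = {q0}, add states with every successor in Z. Z1 = {q0, q1}; Z2 = {q0, q1, q3}; fixed.
Sat(AF (ack ∧ grant)) = {q0, q1, q3}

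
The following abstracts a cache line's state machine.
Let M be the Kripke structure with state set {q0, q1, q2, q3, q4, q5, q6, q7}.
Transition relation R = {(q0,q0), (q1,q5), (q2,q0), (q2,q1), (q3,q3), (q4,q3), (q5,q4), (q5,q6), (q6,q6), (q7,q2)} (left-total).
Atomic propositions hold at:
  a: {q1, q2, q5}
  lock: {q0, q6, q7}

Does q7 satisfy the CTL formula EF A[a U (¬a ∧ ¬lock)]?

Sat(¬a) = {q0, q3, q4, q6, q7}
Sat(¬lock) = {q1, q2, q3, q4, q5}
Sat(¬a ∧ ¬lock) = {q3, q4}
A[a U (¬a ∧ ¬lock)]: least fixpoint, start Z0 = Sat((¬a ∧ ¬lock)) = {q3, q4}, add states in Sat(a) with every successor in Z. Already a fixed point.
Sat(A[a U (¬a ∧ ¬lock)]) = {q3, q4}
EF A[a U (¬a ∧ ¬lock)]: least fixpoint, start Z0 = {q3, q4}, add states with some successor in Z. Z1 = {q3, q4, q5}; Z2 = {q1, q3, q4, q5}; Z3 = {q1, q2, q3, q4, q5}; Z4 = {q1, q2, q3, q4, q5, q7}; fixed.
Sat(EF A[a U (¬a ∧ ¬lock)]) = {q1, q2, q3, q4, q5, q7}
q7 ∈ Sat(EF A[a U (¬a ∧ ¬lock)]) = {q1, q2, q3, q4, q5, q7}, so the formula holds at q7.

Yes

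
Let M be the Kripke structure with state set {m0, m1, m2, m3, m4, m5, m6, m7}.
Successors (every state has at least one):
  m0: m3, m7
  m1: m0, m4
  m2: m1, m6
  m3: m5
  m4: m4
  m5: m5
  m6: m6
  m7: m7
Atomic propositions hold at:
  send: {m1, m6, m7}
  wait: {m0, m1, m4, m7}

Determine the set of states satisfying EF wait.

EF wait: least fixpoint, start Z0 = {m0, m1, m4, m7}, add states with some successor in Z. Z1 = {m0, m1, m2, m4, m7}; fixed.
Sat(EF wait) = {m0, m1, m2, m4, m7}

{m0, m1, m2, m4, m7}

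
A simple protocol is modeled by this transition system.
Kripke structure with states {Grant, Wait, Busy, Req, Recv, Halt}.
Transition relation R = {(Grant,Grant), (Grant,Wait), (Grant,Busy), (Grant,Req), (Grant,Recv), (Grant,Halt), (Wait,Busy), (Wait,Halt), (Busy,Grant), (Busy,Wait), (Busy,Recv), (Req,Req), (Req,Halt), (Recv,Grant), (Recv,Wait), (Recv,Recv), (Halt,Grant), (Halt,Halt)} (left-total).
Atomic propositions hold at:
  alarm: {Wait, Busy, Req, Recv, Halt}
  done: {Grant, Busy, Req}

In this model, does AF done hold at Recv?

No

AF done: least fixpoint, start Z0 = {Grant, Busy, Req}, add states with every successor in Z. Already a fixed point.
Sat(AF done) = {Grant, Busy, Req}
Recv ∉ Sat(AF done) = {Grant, Busy, Req}, so the formula does not hold at Recv.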